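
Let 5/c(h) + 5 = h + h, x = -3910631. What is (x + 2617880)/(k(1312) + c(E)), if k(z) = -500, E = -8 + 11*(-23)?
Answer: 227093259/87835 ≈ 2585.5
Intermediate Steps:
E = -261 (E = -8 - 253 = -261)
c(h) = 5/(-5 + 2*h) (c(h) = 5/(-5 + (h + h)) = 5/(-5 + 2*h))
(x + 2617880)/(k(1312) + c(E)) = (-3910631 + 2617880)/(-500 + 5/(-5 + 2*(-261))) = -1292751/(-500 + 5/(-5 - 522)) = -1292751/(-500 + 5/(-527)) = -1292751/(-500 + 5*(-1/527)) = -1292751/(-500 - 5/527) = -1292751/(-263505/527) = -1292751*(-527/263505) = 227093259/87835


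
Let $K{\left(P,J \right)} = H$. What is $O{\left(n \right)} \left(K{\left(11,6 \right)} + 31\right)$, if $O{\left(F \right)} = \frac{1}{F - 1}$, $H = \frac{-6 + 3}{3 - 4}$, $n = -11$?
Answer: $- \frac{17}{6} \approx -2.8333$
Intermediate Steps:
$H = 3$ ($H = - \frac{3}{-1} = \left(-3\right) \left(-1\right) = 3$)
$O{\left(F \right)} = \frac{1}{-1 + F}$
$K{\left(P,J \right)} = 3$
$O{\left(n \right)} \left(K{\left(11,6 \right)} + 31\right) = \frac{3 + 31}{-1 - 11} = \frac{1}{-12} \cdot 34 = \left(- \frac{1}{12}\right) 34 = - \frac{17}{6}$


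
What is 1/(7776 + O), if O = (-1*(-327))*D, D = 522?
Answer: 1/178470 ≈ 5.6032e-6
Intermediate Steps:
O = 170694 (O = -1*(-327)*522 = 327*522 = 170694)
1/(7776 + O) = 1/(7776 + 170694) = 1/178470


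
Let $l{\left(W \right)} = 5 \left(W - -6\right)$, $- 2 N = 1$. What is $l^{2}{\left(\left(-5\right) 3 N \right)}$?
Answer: $\frac{18225}{4} \approx 4556.3$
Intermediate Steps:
$N = - \frac{1}{2}$ ($N = \left(- \frac{1}{2}\right) 1 = - \frac{1}{2} \approx -0.5$)
$l{\left(W \right)} = 30 + 5 W$ ($l{\left(W \right)} = 5 \left(W + 6\right) = 5 \left(6 + W\right) = 30 + 5 W$)
$l^{2}{\left(\left(-5\right) 3 N \right)} = \left(30 + 5 \left(-5\right) 3 \left(- \frac{1}{2}\right)\right)^{2} = \left(30 + 5 \left(\left(-15\right) \left(- \frac{1}{2}\right)\right)\right)^{2} = \left(30 + 5 \cdot \frac{15}{2}\right)^{2} = \left(30 + \frac{75}{2}\right)^{2} = \left(\frac{135}{2}\right)^{2} = \frac{18225}{4}$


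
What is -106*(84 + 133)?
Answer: -23002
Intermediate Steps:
-106*(84 + 133) = -106*217 = -23002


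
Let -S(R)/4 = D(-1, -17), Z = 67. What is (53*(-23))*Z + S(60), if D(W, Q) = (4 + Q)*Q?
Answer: -82557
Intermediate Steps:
D(W, Q) = Q*(4 + Q)
S(R) = -884 (S(R) = -(-68)*(4 - 17) = -(-68)*(-13) = -4*221 = -884)
(53*(-23))*Z + S(60) = (53*(-23))*67 - 884 = -1219*67 - 884 = -81673 - 884 = -82557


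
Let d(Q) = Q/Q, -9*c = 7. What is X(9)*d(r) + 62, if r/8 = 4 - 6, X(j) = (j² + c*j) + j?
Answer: 145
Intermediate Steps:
c = -7/9 (c = -⅑*7 = -7/9 ≈ -0.77778)
X(j) = j² + 2*j/9 (X(j) = (j² - 7*j/9) + j = j² + 2*j/9)
r = -16 (r = 8*(4 - 6) = 8*(-2) = -16)
d(Q) = 1
X(9)*d(r) + 62 = ((⅑)*9*(2 + 9*9))*1 + 62 = ((⅑)*9*(2 + 81))*1 + 62 = ((⅑)*9*83)*1 + 62 = 83*1 + 62 = 83 + 62 = 145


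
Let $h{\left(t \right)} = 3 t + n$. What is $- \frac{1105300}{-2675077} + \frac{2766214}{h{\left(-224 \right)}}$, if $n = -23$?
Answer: $- \frac{7399067264978}{1859178515} \approx -3979.8$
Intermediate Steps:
$h{\left(t \right)} = -23 + 3 t$ ($h{\left(t \right)} = 3 t - 23 = -23 + 3 t$)
$- \frac{1105300}{-2675077} + \frac{2766214}{h{\left(-224 \right)}} = - \frac{1105300}{-2675077} + \frac{2766214}{-23 + 3 \left(-224\right)} = \left(-1105300\right) \left(- \frac{1}{2675077}\right) + \frac{2766214}{-23 - 672} = \frac{1105300}{2675077} + \frac{2766214}{-695} = \frac{1105300}{2675077} + 2766214 \left(- \frac{1}{695}\right) = \frac{1105300}{2675077} - \frac{2766214}{695} = - \frac{7399067264978}{1859178515}$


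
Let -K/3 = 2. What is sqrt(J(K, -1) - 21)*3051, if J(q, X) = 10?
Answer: 3051*I*sqrt(11) ≈ 10119.0*I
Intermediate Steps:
K = -6 (K = -3*2 = -6)
sqrt(J(K, -1) - 21)*3051 = sqrt(10 - 21)*3051 = sqrt(-11)*3051 = (I*sqrt(11))*3051 = 3051*I*sqrt(11)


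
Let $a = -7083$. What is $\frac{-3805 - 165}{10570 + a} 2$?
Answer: $- \frac{7940}{3487} \approx -2.277$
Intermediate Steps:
$\frac{-3805 - 165}{10570 + a} 2 = \frac{-3805 - 165}{10570 - 7083} \cdot 2 = - \frac{3970}{3487} \cdot 2 = \left(-3970\right) \frac{1}{3487} \cdot 2 = \left(- \frac{3970}{3487}\right) 2 = - \frac{7940}{3487}$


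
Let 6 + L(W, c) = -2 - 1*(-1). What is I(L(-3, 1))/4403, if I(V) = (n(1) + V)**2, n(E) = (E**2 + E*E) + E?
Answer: 16/4403 ≈ 0.0036339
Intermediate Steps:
L(W, c) = -7 (L(W, c) = -6 + (-2 - 1*(-1)) = -6 + (-2 + 1) = -6 - 1 = -7)
n(E) = E + 2*E**2 (n(E) = (E**2 + E**2) + E = 2*E**2 + E = E + 2*E**2)
I(V) = (3 + V)**2 (I(V) = (1*(1 + 2*1) + V)**2 = (1*(1 + 2) + V)**2 = (1*3 + V)**2 = (3 + V)**2)
I(L(-3, 1))/4403 = (3 - 7)**2/4403 = (-4)**2*(1/4403) = 16*(1/4403) = 16/4403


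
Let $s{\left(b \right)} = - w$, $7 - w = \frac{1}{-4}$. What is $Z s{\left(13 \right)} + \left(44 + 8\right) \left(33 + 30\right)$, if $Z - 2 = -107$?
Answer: $\frac{16149}{4} \approx 4037.3$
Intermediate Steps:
$w = \frac{29}{4}$ ($w = 7 - \frac{1}{-4} = 7 - - \frac{1}{4} = 7 + \frac{1}{4} = \frac{29}{4} \approx 7.25$)
$Z = -105$ ($Z = 2 - 107 = -105$)
$s{\left(b \right)} = - \frac{29}{4}$ ($s{\left(b \right)} = \left(-1\right) \frac{29}{4} = - \frac{29}{4}$)
$Z s{\left(13 \right)} + \left(44 + 8\right) \left(33 + 30\right) = \left(-105\right) \left(- \frac{29}{4}\right) + \left(44 + 8\right) \left(33 + 30\right) = \frac{3045}{4} + 52 \cdot 63 = \frac{3045}{4} + 3276 = \frac{16149}{4}$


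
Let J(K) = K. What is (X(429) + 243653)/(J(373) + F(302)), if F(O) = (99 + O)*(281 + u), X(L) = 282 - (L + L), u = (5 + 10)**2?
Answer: 243077/203279 ≈ 1.1958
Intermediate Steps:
u = 225 (u = 15**2 = 225)
X(L) = 282 - 2*L
F(O) = 50094 + 506*O (F(O) = (99 + O)*(281 + 225) = (99 + O)*506 = 50094 + 506*O)
(X(429) + 243653)/(J(373) + F(302)) = ((282 - 2*429) + 243653)/(373 + (50094 + 506*302)) = ((282 - 858) + 243653)/(373 + (50094 + 152812)) = (-576 + 243653)/(373 + 202906) = 243077/203279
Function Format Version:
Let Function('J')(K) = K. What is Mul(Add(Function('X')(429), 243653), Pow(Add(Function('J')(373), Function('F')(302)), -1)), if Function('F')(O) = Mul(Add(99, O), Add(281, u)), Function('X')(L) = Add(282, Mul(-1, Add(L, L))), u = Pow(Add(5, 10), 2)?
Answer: Rational(243077, 203279) ≈ 1.1958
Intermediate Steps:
u = 225 (u = Pow(15, 2) = 225)
Function('X')(L) = Add(282, Mul(-2, L)) (Function('X')(L) = Add(282, Mul(-1, Mul(2, L))) = Add(282, Mul(-2, L)))
Function('F')(O) = Add(50094, Mul(506, O)) (Function('F')(O) = Mul(Add(99, O), Add(281, 225)) = Mul(Add(99, O), 506) = Add(50094, Mul(506, O)))
Mul(Add(Function('X')(429), 243653), Pow(Add(Function('J')(373), Function('F')(302)), -1)) = Mul(Add(Add(282, Mul(-2, 429)), 243653), Pow(Add(373, Add(50094, Mul(506, 302))), -1)) = Mul(Add(Add(282, -858), 243653), Pow(Add(373, Add(50094, 152812)), -1)) = Mul(Add(-576, 243653), Pow(Add(373, 202906), -1)) = Mul(243077, Pow(203279, -1)) = Mul(243077, Rational(1, 203279)) = Rational(243077, 203279)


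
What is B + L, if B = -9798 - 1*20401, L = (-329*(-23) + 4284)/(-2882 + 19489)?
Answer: -501502942/16607 ≈ -30198.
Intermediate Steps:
L = 11851/16607 (L = (7567 + 4284)/16607 = 11851*(1/16607) = 11851/16607 ≈ 0.71361)
B = -30199 (B = -9798 - 20401 = -30199)
B + L = -30199 + 11851/16607 = -501502942/16607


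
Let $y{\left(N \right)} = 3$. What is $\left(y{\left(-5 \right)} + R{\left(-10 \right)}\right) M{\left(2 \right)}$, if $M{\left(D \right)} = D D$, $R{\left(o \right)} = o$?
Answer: $-28$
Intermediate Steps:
$M{\left(D \right)} = D^{2}$
$\left(y{\left(-5 \right)} + R{\left(-10 \right)}\right) M{\left(2 \right)} = \left(3 - 10\right) 2^{2} = \left(-7\right) 4 = -28$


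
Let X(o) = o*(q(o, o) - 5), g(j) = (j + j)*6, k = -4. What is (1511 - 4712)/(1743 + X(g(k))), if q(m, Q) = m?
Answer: -1067/1429 ≈ -0.74668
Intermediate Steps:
g(j) = 12*j (g(j) = (2*j)*6 = 12*j)
X(o) = o*(-5 + o) (X(o) = o*(o - 5) = o*(-5 + o))
(1511 - 4712)/(1743 + X(g(k))) = (1511 - 4712)/(1743 + (12*(-4))*(-5 + 12*(-4))) = -3201/(1743 - 48*(-5 - 48)) = -3201/(1743 - 48*(-53)) = -3201/(1743 + 2544) = -3201/4287 = -3201*1/4287 = -1067/1429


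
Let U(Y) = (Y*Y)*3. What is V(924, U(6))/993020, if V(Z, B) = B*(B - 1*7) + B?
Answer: 2754/248255 ≈ 0.011093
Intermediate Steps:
U(Y) = 3*Y² (U(Y) = Y²*3 = 3*Y²)
V(Z, B) = B + B*(-7 + B) (V(Z, B) = B*(B - 7) + B = B*(-7 + B) + B = B + B*(-7 + B))
V(924, U(6))/993020 = ((3*6²)*(-6 + 3*6²))/993020 = ((3*36)*(-6 + 3*36))*(1/993020) = (108*(-6 + 108))*(1/993020) = (108*102)*(1/993020) = 11016*(1/993020) = 2754/248255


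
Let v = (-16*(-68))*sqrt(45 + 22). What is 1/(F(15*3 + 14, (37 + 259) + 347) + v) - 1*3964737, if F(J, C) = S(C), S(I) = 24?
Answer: -39305546234811/9913784 + 17*sqrt(67)/1239223 ≈ -3.9647e+6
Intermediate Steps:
F(J, C) = 24
v = 1088*sqrt(67) ≈ 8905.7
1/(F(15*3 + 14, (37 + 259) + 347) + v) - 1*3964737 = 1/(24 + 1088*sqrt(67)) - 1*3964737 = 1/(24 + 1088*sqrt(67)) - 3964737 = -3964737 + 1/(24 + 1088*sqrt(67))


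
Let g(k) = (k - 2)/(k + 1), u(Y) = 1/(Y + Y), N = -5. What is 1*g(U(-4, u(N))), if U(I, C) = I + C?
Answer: 61/31 ≈ 1.9677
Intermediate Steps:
u(Y) = 1/(2*Y)
U(I, C) = C + I
g(k) = (-2 + k)/(1 + k)
1*g(U(-4, u(N))) = 1*((-2 + ((½)/(-5) - 4))/(1 + ((½)/(-5) - 4))) = 1*((-2 + ((½)*(-⅕) - 4))/(1 + ((½)*(-⅕) - 4))) = 1*((-2 + (-⅒ - 4))/(1 + (-⅒ - 4))) = 1*((-2 - 41/10)/(1 - 41/10)) = 1*(-61/10/(-31/10)) = 1*(-10/31*(-61/10)) = 1*(61/31) = 61/31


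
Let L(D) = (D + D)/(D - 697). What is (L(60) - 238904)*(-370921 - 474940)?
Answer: 128724791634448/637 ≈ 2.0208e+11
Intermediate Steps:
L(D) = 2*D/(-697 + D) (L(D) = (2*D)/(-697 + D) = 2*D/(-697 + D))
(L(60) - 238904)*(-370921 - 474940) = (2*60/(-697 + 60) - 238904)*(-370921 - 474940) = (2*60/(-637) - 238904)*(-845861) = (2*60*(-1/637) - 238904)*(-845861) = (-120/637 - 238904)*(-845861) = -152181968/637*(-845861) = 128724791634448/637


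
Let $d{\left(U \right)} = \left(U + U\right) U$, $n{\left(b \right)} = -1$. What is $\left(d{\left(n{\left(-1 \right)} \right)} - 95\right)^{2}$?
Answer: $8649$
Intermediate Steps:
$d{\left(U \right)} = 2 U^{2}$ ($d{\left(U \right)} = 2 U U = 2 U^{2}$)
$\left(d{\left(n{\left(-1 \right)} \right)} - 95\right)^{2} = \left(2 \left(-1\right)^{2} - 95\right)^{2} = \left(2 \cdot 1 - 95\right)^{2} = \left(2 - 95\right)^{2} = \left(-93\right)^{2} = 8649$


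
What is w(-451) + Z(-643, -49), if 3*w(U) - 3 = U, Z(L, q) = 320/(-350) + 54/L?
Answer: -10149638/67515 ≈ -150.33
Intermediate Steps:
Z(L, q) = -32/35 + 54/L (Z(L, q) = 320*(-1/350) + 54/L = -32/35 + 54/L)
w(U) = 1 + U/3
w(-451) + Z(-643, -49) = (1 + (1/3)*(-451)) + (-32/35 + 54/(-643)) = (1 - 451/3) + (-32/35 + 54*(-1/643)) = -448/3 + (-32/35 - 54/643) = -448/3 - 22466/22505 = -10149638/67515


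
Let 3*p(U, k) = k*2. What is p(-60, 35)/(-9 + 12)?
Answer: 70/9 ≈ 7.7778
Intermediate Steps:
p(U, k) = 2*k/3 (p(U, k) = (k*2)/3 = (2*k)/3 = 2*k/3)
p(-60, 35)/(-9 + 12) = ((⅔)*35)/(-9 + 12) = (70/3)/3 = (⅓)*(70/3) = 70/9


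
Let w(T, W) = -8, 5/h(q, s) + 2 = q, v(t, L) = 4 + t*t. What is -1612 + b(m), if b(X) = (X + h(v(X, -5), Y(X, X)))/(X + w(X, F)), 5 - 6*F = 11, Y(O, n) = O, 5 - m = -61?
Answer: -407167935/252764 ≈ -1610.9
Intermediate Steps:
v(t, L) = 4 + t²
m = 66 (m = 5 - 1*(-61) = 5 + 61 = 66)
F = -1 (F = ⅚ - ⅙*11 = ⅚ - 11/6 = -1)
h(q, s) = 5/(-2 + q)
b(X) = (X + 5/(2 + X²))/(-8 + X) (b(X) = (X + 5/(-2 + (4 + X²)))/(X - 8) = (X + 5/(2 + X²))/(-8 + X))
-1612 + b(m) = -1612 + (5 + 66*(2 + 66²))/((-8 + 66)*(2 + 66²)) = -1612 + (5 + 66*(2 + 4356))/(58*(2 + 4356)) = -1612 + (1/58)*(5 + 66*4358)/4358 = -1612 + (1/58)*(1/4358)*(5 + 287628) = -1612 + (1/58)*(1/4358)*287633 = -1612 + 287633/252764 = -407167935/252764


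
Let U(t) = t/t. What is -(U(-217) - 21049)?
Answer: 21048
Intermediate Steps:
U(t) = 1
-(U(-217) - 21049) = -(1 - 21049) = -1*(-21048) = 21048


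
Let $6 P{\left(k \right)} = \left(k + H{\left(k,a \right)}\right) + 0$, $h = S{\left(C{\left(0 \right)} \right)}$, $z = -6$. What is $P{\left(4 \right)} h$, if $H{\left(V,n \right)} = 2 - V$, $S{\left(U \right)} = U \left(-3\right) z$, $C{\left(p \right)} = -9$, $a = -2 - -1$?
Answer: $-54$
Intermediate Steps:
$a = -1$ ($a = -2 + 1 = -1$)
$S{\left(U \right)} = 18 U$ ($S{\left(U \right)} = U \left(-3\right) \left(-6\right) = - 3 U \left(-6\right) = 18 U$)
$h = -162$ ($h = 18 \left(-9\right) = -162$)
$P{\left(k \right)} = \frac{1}{3}$ ($P{\left(k \right)} = \frac{\left(k - \left(-2 + k\right)\right) + 0}{6} = \frac{2 + 0}{6} = \frac{1}{6} \cdot 2 = \frac{1}{3}$)
$P{\left(4 \right)} h = \frac{1}{3} \left(-162\right) = -54$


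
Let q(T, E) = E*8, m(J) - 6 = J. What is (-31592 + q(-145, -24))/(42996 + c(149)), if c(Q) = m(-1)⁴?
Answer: -31784/43621 ≈ -0.72864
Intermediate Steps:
m(J) = 6 + J
q(T, E) = 8*E
c(Q) = 625 (c(Q) = (6 - 1)⁴ = 5⁴ = 625)
(-31592 + q(-145, -24))/(42996 + c(149)) = (-31592 + 8*(-24))/(42996 + 625) = (-31592 - 192)/43621 = -31784*1/43621 = -31784/43621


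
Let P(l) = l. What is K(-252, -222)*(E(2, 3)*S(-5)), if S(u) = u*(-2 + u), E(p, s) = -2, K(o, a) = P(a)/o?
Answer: -185/3 ≈ -61.667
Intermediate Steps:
K(o, a) = a/o
K(-252, -222)*(E(2, 3)*S(-5)) = (-222/(-252))*(-(-10)*(-2 - 5)) = (-222*(-1/252))*(-(-10)*(-7)) = 37*(-2*35)/42 = (37/42)*(-70) = -185/3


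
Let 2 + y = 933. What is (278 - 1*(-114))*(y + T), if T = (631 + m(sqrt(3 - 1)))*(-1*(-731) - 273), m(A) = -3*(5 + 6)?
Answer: 107727480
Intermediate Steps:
y = 931 (y = -2 + 933 = 931)
m(A) = -33 (m(A) = -3*11 = -33)
T = 273884 (T = (631 - 33)*(-1*(-731) - 273) = 598*(731 - 273) = 598*458 = 273884)
(278 - 1*(-114))*(y + T) = (278 - 1*(-114))*(931 + 273884) = (278 + 114)*274815 = 392*274815 = 107727480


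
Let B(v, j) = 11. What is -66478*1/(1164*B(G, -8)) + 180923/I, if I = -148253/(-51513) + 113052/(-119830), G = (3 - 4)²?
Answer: 510669248206525021/5460681616302 ≈ 93518.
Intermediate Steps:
G = 1 (G = (-1)² = 1)
I = 852964951/440914485 (I = -148253*(-1/51513) + 113052*(-1/119830) = 21179/7359 - 56526/59915 = 852964951/440914485 ≈ 1.9345)
-66478*1/(1164*B(G, -8)) + 180923/I = -66478/(11*1164) + 180923/(852964951/440914485) = -66478/12804 + 180923*(440914485/852964951) = -66478*1/12804 + 79771571369655/852964951 = -33239/6402 + 79771571369655/852964951 = 510669248206525021/5460681616302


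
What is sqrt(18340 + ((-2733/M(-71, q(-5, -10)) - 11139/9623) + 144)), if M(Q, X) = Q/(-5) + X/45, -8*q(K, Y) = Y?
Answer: sqrt(11108917047972842059)/24644503 ≈ 135.24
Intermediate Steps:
q(K, Y) = -Y/8
M(Q, X) = -Q/5 + X/45 (M(Q, X) = Q*(-1/5) + X*(1/45) = -Q/5 + X/45)
sqrt(18340 + ((-2733/M(-71, q(-5, -10)) - 11139/9623) + 144)) = sqrt(18340 + ((-2733/(-1/5*(-71) + (-1/8*(-10))/45) - 11139/9623) + 144)) = sqrt(18340 + ((-2733/(71/5 + (1/45)*(5/4)) - 11139*1/9623) + 144)) = sqrt(18340 + ((-2733/(71/5 + 1/36) - 11139/9623) + 144)) = sqrt(18340 + ((-2733/2561/180 - 11139/9623) + 144)) = sqrt(18340 + ((-2733*180/2561 - 11139/9623) + 144)) = sqrt(18340 + ((-491940/2561 - 11139/9623) + 144)) = sqrt(18340 + (-4762465599/24644503 + 144)) = sqrt(18340 - 1213657167/24644503) = sqrt(450766527853/24644503) = sqrt(11108917047972842059)/24644503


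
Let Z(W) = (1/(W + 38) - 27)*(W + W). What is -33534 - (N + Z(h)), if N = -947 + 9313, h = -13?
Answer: -1065024/25 ≈ -42601.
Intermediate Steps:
N = 8366
Z(W) = 2*W*(-27 + 1/(38 + W)) (Z(W) = (1/(38 + W) - 27)*(2*W) = (-27 + 1/(38 + W))*(2*W) = 2*W*(-27 + 1/(38 + W)))
-33534 - (N + Z(h)) = -33534 - (8366 - 2*(-13)*(1025 + 27*(-13))/(38 - 13)) = -33534 - (8366 - 2*(-13)*(1025 - 351)/25) = -33534 - (8366 - 2*(-13)*1/25*674) = -33534 - (8366 + 17524/25) = -33534 - 1*226674/25 = -33534 - 226674/25 = -1065024/25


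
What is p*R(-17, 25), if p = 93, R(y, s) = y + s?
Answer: 744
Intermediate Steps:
R(y, s) = s + y
p*R(-17, 25) = 93*(25 - 17) = 93*8 = 744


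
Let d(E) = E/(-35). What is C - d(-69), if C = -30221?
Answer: -1057804/35 ≈ -30223.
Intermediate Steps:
d(E) = -E/35 (d(E) = E*(-1/35) = -E/35)
C - d(-69) = -30221 - (-1)*(-69)/35 = -30221 - 1*69/35 = -30221 - 69/35 = -1057804/35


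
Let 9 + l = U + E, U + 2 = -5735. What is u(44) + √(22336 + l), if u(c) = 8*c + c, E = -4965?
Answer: 396 + 5*√465 ≈ 503.82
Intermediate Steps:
u(c) = 9*c
U = -5737 (U = -2 - 5735 = -5737)
l = -10711 (l = -9 + (-5737 - 4965) = -9 - 10702 = -10711)
u(44) + √(22336 + l) = 9*44 + √(22336 - 10711) = 396 + √11625 = 396 + 5*√465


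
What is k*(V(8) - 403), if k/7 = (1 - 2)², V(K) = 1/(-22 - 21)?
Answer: -121310/43 ≈ -2821.2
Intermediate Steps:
V(K) = -1/43 (V(K) = 1/(-43) = -1/43)
k = 7 (k = 7*(1 - 2)² = 7*(-1)² = 7*1 = 7)
k*(V(8) - 403) = 7*(-1/43 - 403) = 7*(-17330/43) = -121310/43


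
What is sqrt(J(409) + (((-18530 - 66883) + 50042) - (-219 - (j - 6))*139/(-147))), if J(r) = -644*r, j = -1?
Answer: I*sqrt(131844651)/21 ≈ 546.78*I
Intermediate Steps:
sqrt(J(409) + (((-18530 - 66883) + 50042) - (-219 - (j - 6))*139/(-147))) = sqrt(-644*409 + (((-18530 - 66883) + 50042) - (-219 - (-1 - 6))*139/(-147))) = sqrt(-263396 + ((-85413 + 50042) - (-219 - 1*(-7))*139*(-1/147))) = sqrt(-263396 + (-35371 - (-219 + 7)*(-139)/147)) = sqrt(-263396 + (-35371 - (-212)*(-139)/147)) = sqrt(-263396 + (-35371 - 1*29468/147)) = sqrt(-263396 + (-35371 - 29468/147)) = sqrt(-263396 - 5229005/147) = sqrt(-43948217/147) = I*sqrt(131844651)/21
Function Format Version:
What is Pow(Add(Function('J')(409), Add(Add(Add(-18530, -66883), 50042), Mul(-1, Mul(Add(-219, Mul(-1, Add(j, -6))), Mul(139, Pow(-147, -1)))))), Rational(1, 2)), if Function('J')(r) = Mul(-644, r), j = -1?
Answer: Mul(Rational(1, 21), I, Pow(131844651, Rational(1, 2))) ≈ Mul(546.78, I)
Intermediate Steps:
Pow(Add(Function('J')(409), Add(Add(Add(-18530, -66883), 50042), Mul(-1, Mul(Add(-219, Mul(-1, Add(j, -6))), Mul(139, Pow(-147, -1)))))), Rational(1, 2)) = Pow(Add(Mul(-644, 409), Add(Add(Add(-18530, -66883), 50042), Mul(-1, Mul(Add(-219, Mul(-1, Add(-1, -6))), Mul(139, Pow(-147, -1)))))), Rational(1, 2)) = Pow(Add(-263396, Add(Add(-85413, 50042), Mul(-1, Mul(Add(-219, Mul(-1, -7)), Mul(139, Rational(-1, 147)))))), Rational(1, 2)) = Pow(Add(-263396, Add(-35371, Mul(-1, Mul(Add(-219, 7), Rational(-139, 147))))), Rational(1, 2)) = Pow(Add(-263396, Add(-35371, Mul(-1, Mul(-212, Rational(-139, 147))))), Rational(1, 2)) = Pow(Add(-263396, Add(-35371, Mul(-1, Rational(29468, 147)))), Rational(1, 2)) = Pow(Add(-263396, Add(-35371, Rational(-29468, 147))), Rational(1, 2)) = Pow(Add(-263396, Rational(-5229005, 147)), Rational(1, 2)) = Pow(Rational(-43948217, 147), Rational(1, 2)) = Mul(Rational(1, 21), I, Pow(131844651, Rational(1, 2)))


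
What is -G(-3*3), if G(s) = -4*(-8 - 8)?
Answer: -64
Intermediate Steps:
G(s) = 64 (G(s) = -4*(-16) = 64)
-G(-3*3) = -1*64 = -64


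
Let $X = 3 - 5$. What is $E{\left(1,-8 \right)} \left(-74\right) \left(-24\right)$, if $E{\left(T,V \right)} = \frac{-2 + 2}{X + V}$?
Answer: $0$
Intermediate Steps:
$X = -2$ ($X = 3 - 5 = -2$)
$E{\left(T,V \right)} = 0$ ($E{\left(T,V \right)} = \frac{-2 + 2}{-2 + V} = \frac{0}{-2 + V} = 0$)
$E{\left(1,-8 \right)} \left(-74\right) \left(-24\right) = 0 \left(-74\right) \left(-24\right) = 0 \left(-24\right) = 0$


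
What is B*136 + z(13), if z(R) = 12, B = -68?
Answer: -9236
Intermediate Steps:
B*136 + z(13) = -68*136 + 12 = -9248 + 12 = -9236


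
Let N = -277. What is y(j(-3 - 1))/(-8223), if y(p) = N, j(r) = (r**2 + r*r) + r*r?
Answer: 277/8223 ≈ 0.033686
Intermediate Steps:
j(r) = 3*r**2 (j(r) = (r**2 + r**2) + r**2 = 2*r**2 + r**2 = 3*r**2)
y(p) = -277
y(j(-3 - 1))/(-8223) = -277/(-8223) = -277*(-1/8223) = 277/8223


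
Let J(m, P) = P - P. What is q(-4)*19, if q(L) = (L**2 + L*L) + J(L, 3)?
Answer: 608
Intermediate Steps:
J(m, P) = 0
q(L) = 2*L**2 (q(L) = (L**2 + L*L) + 0 = (L**2 + L**2) + 0 = 2*L**2 + 0 = 2*L**2)
q(-4)*19 = (2*(-4)**2)*19 = (2*16)*19 = 32*19 = 608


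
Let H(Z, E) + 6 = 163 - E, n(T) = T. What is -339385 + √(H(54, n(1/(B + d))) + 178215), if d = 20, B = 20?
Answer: -339385 + √71348790/20 ≈ -3.3896e+5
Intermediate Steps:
H(Z, E) = 157 - E (H(Z, E) = -6 + (163 - E) = 157 - E)
-339385 + √(H(54, n(1/(B + d))) + 178215) = -339385 + √((157 - 1/(20 + 20)) + 178215) = -339385 + √((157 - 1/40) + 178215) = -339385 + √(6279/40 + 178215) = -339385 + √(7134879/40) = -339385 + √71348790/20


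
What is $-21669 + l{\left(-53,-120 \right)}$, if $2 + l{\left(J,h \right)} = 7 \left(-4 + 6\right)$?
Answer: $-21657$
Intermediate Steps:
$l{\left(J,h \right)} = 12$ ($l{\left(J,h \right)} = -2 + 7 \left(-4 + 6\right) = -2 + 7 \cdot 2 = -2 + 14 = 12$)
$-21669 + l{\left(-53,-120 \right)} = -21669 + 12 = -21657$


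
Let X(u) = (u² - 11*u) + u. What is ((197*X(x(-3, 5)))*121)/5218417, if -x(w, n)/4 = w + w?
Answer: 8009232/5218417 ≈ 1.5348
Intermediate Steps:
x(w, n) = -8*w (x(w, n) = -4*(w + w) = -8*w)
X(u) = u² - 10*u
((197*X(x(-3, 5)))*121)/5218417 = ((197*((-8*(-3))*(-10 - 8*(-3))))*121)/5218417 = ((197*(24*(-10 + 24)))*121)*(1/5218417) = ((197*(24*14))*121)*(1/5218417) = ((197*336)*121)*(1/5218417) = (66192*121)*(1/5218417) = 8009232*(1/5218417) = 8009232/5218417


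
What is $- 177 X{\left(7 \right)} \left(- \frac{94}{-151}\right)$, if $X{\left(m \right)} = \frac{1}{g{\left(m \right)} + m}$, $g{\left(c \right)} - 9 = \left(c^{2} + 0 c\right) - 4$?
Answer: $- \frac{16638}{9211} \approx -1.8063$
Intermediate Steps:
$g{\left(c \right)} = 5 + c^{2}$ ($g{\left(c \right)} = 9 + \left(\left(c^{2} + 0 c\right) - 4\right) = 9 + \left(\left(c^{2} + 0\right) - 4\right) = 9 + \left(c^{2} - 4\right) = 9 + \left(-4 + c^{2}\right) = 5 + c^{2}$)
$X{\left(m \right)} = \frac{1}{5 + m + m^{2}}$ ($X{\left(m \right)} = \frac{1}{\left(5 + m^{2}\right) + m} = \frac{1}{5 + m + m^{2}}$)
$- 177 X{\left(7 \right)} \left(- \frac{94}{-151}\right) = - \frac{177}{5 + 7 + 7^{2}} \left(- \frac{94}{-151}\right) = - \frac{177}{5 + 7 + 49} \left(\left(-94\right) \left(- \frac{1}{151}\right)\right) = - \frac{177}{61} \cdot \frac{94}{151} = \left(-177\right) \frac{1}{61} \cdot \frac{94}{151} = \left(- \frac{177}{61}\right) \frac{94}{151} = - \frac{16638}{9211}$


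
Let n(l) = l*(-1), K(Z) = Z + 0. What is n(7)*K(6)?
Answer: -42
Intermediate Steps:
K(Z) = Z
n(l) = -l
n(7)*K(6) = -1*7*6 = -7*6 = -42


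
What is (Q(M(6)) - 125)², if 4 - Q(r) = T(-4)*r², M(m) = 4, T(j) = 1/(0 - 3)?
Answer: 120409/9 ≈ 13379.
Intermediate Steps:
T(j) = -⅓ (T(j) = 1/(-3) = -⅓)
Q(r) = 4 + r²/3 (Q(r) = 4 - (-1)*r²/3 = 4 + r²/3)
(Q(M(6)) - 125)² = ((4 + (⅓)*4²) - 125)² = ((4 + (⅓)*16) - 125)² = ((4 + 16/3) - 125)² = (28/3 - 125)² = (-347/3)² = 120409/9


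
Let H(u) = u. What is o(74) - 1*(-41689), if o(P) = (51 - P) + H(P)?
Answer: 41740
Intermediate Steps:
o(P) = 51 (o(P) = (51 - P) + P = 51)
o(74) - 1*(-41689) = 51 - 1*(-41689) = 51 + 41689 = 41740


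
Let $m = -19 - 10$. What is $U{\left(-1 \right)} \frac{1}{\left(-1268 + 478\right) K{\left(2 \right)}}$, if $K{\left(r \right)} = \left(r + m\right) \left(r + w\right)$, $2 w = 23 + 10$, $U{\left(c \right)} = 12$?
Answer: $\frac{4}{131535} \approx 3.041 \cdot 10^{-5}$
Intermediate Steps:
$m = -29$ ($m = -19 - 10 = -29$)
$w = \frac{33}{2}$ ($w = \frac{23 + 10}{2} = \frac{1}{2} \cdot 33 = \frac{33}{2} \approx 16.5$)
$K{\left(r \right)} = \left(-29 + r\right) \left(\frac{33}{2} + r\right)$ ($K{\left(r \right)} = \left(r - 29\right) \left(r + \frac{33}{2}\right) = \left(-29 + r\right) \left(\frac{33}{2} + r\right)$)
$U{\left(-1 \right)} \frac{1}{\left(-1268 + 478\right) K{\left(2 \right)}} = 12 \frac{1}{\left(-1268 + 478\right) \left(- \frac{957}{2} + 2^{2} - 25\right)} = 12 \frac{1}{\left(-790\right) \left(- \frac{957}{2} + 4 - 25\right)} = 12 \left(- \frac{1}{790 \left(- \frac{999}{2}\right)}\right) = 12 \left(\left(- \frac{1}{790}\right) \left(- \frac{2}{999}\right)\right) = 12 \cdot \frac{1}{394605} = \frac{4}{131535}$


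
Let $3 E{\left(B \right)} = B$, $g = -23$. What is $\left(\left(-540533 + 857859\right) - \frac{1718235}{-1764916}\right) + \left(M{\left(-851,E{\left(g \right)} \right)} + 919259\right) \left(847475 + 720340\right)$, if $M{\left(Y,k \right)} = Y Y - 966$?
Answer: $\frac{4544882928936731611}{1764916} \approx 2.5751 \cdot 10^{12}$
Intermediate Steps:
$E{\left(B \right)} = \frac{B}{3}$
$M{\left(Y,k \right)} = -966 + Y^{2}$ ($M{\left(Y,k \right)} = Y^{2} - 966 = -966 + Y^{2}$)
$\left(\left(-540533 + 857859\right) - \frac{1718235}{-1764916}\right) + \left(M{\left(-851,E{\left(g \right)} \right)} + 919259\right) \left(847475 + 720340\right) = \left(\left(-540533 + 857859\right) - \frac{1718235}{-1764916}\right) + \left(\left(-966 + \left(-851\right)^{2}\right) + 919259\right) \left(847475 + 720340\right) = \left(317326 - - \frac{1718235}{1764916}\right) + \left(\left(-966 + 724201\right) + 919259\right) 1567815 = \left(317326 + \frac{1718235}{1764916}\right) + \left(723235 + 919259\right) 1567815 = \frac{560055452851}{1764916} + 1642494 \cdot 1567815 = \frac{560055452851}{1764916} + 2575126730610 = \frac{4544882928936731611}{1764916}$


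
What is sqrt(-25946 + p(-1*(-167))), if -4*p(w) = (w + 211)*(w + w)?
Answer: I*sqrt(57509) ≈ 239.81*I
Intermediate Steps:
p(w) = -w*(211 + w)/2 (p(w) = -(w + 211)*(w + w)/4 = -(211 + w)*2*w/4 = -w*(211 + w)/2)
sqrt(-25946 + p(-1*(-167))) = sqrt(-25946 - (-1*(-167))*(211 - 1*(-167))/2) = sqrt(-25946 - 1/2*167*(211 + 167)) = sqrt(-25946 - 1/2*167*378) = sqrt(-25946 - 31563) = sqrt(-57509) = I*sqrt(57509)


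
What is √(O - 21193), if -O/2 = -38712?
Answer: √56231 ≈ 237.13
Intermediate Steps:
O = 77424 (O = -2*(-38712) = 77424)
√(O - 21193) = √(77424 - 21193) = √56231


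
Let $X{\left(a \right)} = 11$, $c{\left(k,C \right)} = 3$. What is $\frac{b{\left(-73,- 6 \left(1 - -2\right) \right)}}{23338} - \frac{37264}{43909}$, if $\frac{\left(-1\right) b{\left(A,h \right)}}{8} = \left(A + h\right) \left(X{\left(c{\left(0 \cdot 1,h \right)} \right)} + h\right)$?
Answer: $- \frac{78101964}{73196303} \approx -1.067$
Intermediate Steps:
$b{\left(A,h \right)} = - 8 \left(11 + h\right) \left(A + h\right)$ ($b{\left(A,h \right)} = - 8 \left(A + h\right) \left(11 + h\right) = - 8 \left(11 + h\right) \left(A + h\right)$)
$\frac{b{\left(-73,- 6 \left(1 - -2\right) \right)}}{23338} - \frac{37264}{43909} = \frac{\left(-88\right) \left(-73\right) - 88 \left(- 6 \left(1 - -2\right)\right) - 8 \left(- 6 \left(1 - -2\right)\right)^{2} - - 584 \left(- 6 \left(1 - -2\right)\right)}{23338} - \frac{37264}{43909} = \left(6424 - 88 \left(- 6 \left(1 + \left(-3 + 5\right)\right)\right) - 8 \left(- 6 \left(1 + \left(-3 + 5\right)\right)\right)^{2} - - 584 \left(- 6 \left(1 + \left(-3 + 5\right)\right)\right)\right) \frac{1}{23338} - \frac{37264}{43909} = \left(6424 - 88 \left(- 6 \left(1 + 2\right)\right) - 8 \left(- 6 \left(1 + 2\right)\right)^{2} - - 584 \left(- 6 \left(1 + 2\right)\right)\right) \frac{1}{23338} - \frac{37264}{43909} = \left(6424 - 88 \left(\left(-6\right) 3\right) - 8 \left(\left(-6\right) 3\right)^{2} - - 584 \left(\left(-6\right) 3\right)\right) \frac{1}{23338} - \frac{37264}{43909} = \left(6424 - -1584 - 8 \left(-18\right)^{2} - \left(-584\right) \left(-18\right)\right) \frac{1}{23338} - \frac{37264}{43909} = \left(6424 + 1584 - 2592 - 10512\right) \frac{1}{23338} - \frac{37264}{43909} = \left(-5096\right) \frac{1}{23338} - \frac{37264}{43909} = - \frac{364}{1667} - \frac{37264}{43909} = - \frac{78101964}{73196303}$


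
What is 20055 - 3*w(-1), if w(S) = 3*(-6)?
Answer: 20109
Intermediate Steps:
w(S) = -18
20055 - 3*w(-1) = 20055 - 3*(-18) = 20055 - 1*(-54) = 20055 + 54 = 20109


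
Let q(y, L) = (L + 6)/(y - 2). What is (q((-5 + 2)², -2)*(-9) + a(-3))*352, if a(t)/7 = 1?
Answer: 4576/7 ≈ 653.71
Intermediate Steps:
a(t) = 7 (a(t) = 7*1 = 7)
q(y, L) = (6 + L)/(-2 + y)
(q((-5 + 2)², -2)*(-9) + a(-3))*352 = (((6 - 2)/(-2 + (-5 + 2)²))*(-9) + 7)*352 = ((4/(-2 + (-3)²))*(-9) + 7)*352 = ((4/(-2 + 9))*(-9) + 7)*352 = ((4/7)*(-9) + 7)*352 = (-36/7 + 7)*352 = (13/7)*352 = 4576/7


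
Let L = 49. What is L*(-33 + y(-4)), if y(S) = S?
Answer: -1813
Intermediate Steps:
L*(-33 + y(-4)) = 49*(-33 - 4) = 49*(-37) = -1813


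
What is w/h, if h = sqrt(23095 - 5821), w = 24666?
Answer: 4111*sqrt(17274)/2879 ≈ 187.67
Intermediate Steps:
h = sqrt(17274) ≈ 131.43
w/h = 24666/(sqrt(17274)) = 24666*(sqrt(17274)/17274) = 4111*sqrt(17274)/2879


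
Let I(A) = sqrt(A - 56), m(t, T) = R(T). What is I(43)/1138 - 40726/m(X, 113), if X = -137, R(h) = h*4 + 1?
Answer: -40726/453 + I*sqrt(13)/1138 ≈ -89.903 + 0.0031683*I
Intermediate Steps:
R(h) = 1 + 4*h (R(h) = 4*h + 1 = 1 + 4*h)
m(t, T) = 1 + 4*T
I(A) = sqrt(-56 + A)
I(43)/1138 - 40726/m(X, 113) = sqrt(-56 + 43)/1138 - 40726/(1 + 4*113) = sqrt(-13)*(1/1138) - 40726/(1 + 452) = (I*sqrt(13))*(1/1138) - 40726/453 = I*sqrt(13)/1138 - 40726*1/453 = I*sqrt(13)/1138 - 40726/453 = -40726/453 + I*sqrt(13)/1138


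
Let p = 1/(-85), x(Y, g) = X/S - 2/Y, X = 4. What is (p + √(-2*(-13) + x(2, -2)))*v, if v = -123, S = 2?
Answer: 123/85 - 369*√3 ≈ -637.68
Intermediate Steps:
x(Y, g) = 2 - 2/Y (x(Y, g) = 4/2 - 2/Y = 4*(½) - 2/Y = 2 - 2/Y)
p = -1/85 ≈ -0.011765
(p + √(-2*(-13) + x(2, -2)))*v = (-1/85 + √(-2*(-13) + (2 - 2/2)))*(-123) = (-1/85 + √(26 + (2 - 2*½)))*(-123) = (-1/85 + √(26 + (2 - 1)))*(-123) = (-1/85 + √(26 + 1))*(-123) = (-1/85 + √27)*(-123) = (-1/85 + 3*√3)*(-123) = 123/85 - 369*√3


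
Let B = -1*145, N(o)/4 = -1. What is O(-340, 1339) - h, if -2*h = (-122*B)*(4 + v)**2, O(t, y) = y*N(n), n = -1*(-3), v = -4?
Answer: -5356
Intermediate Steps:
n = 3
N(o) = -4 (N(o) = 4*(-1) = -4)
B = -145
O(t, y) = -4*y (O(t, y) = y*(-4) = -4*y)
h = 0 (h = -(-122*(-145))*(4 - 4)**2/2 = -8845*0**2 = -8845*0 = -1/2*0 = 0)
O(-340, 1339) - h = -4*1339 - 1*0 = -5356 + 0 = -5356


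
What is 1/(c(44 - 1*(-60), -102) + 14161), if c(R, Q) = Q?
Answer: 1/14059 ≈ 7.1129e-5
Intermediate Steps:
1/(c(44 - 1*(-60), -102) + 14161) = 1/(-102 + 14161) = 1/14059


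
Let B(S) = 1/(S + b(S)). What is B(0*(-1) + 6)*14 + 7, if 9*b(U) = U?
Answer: 91/10 ≈ 9.1000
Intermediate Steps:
b(U) = U/9
B(S) = 9/(10*S) (B(S) = 1/(S + S/9) = 1/(10*S/9) = 9/(10*S))
B(0*(-1) + 6)*14 + 7 = (9/(10*(0*(-1) + 6)))*14 + 7 = (9/(10*(0 + 6)))*14 + 7 = ((9/10)/6)*14 + 7 = ((9/10)*(⅙))*14 + 7 = (3/20)*14 + 7 = 21/10 + 7 = 91/10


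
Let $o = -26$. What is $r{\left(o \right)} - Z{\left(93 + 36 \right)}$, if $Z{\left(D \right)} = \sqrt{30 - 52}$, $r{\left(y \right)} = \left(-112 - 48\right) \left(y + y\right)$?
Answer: $8320 - i \sqrt{22} \approx 8320.0 - 4.6904 i$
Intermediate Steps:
$r{\left(y \right)} = - 320 y$ ($r{\left(y \right)} = - 160 \cdot 2 y = - 320 y$)
$Z{\left(D \right)} = i \sqrt{22}$ ($Z{\left(D \right)} = \sqrt{-22} = i \sqrt{22}$)
$r{\left(o \right)} - Z{\left(93 + 36 \right)} = \left(-320\right) \left(-26\right) - i \sqrt{22} = 8320 - i \sqrt{22}$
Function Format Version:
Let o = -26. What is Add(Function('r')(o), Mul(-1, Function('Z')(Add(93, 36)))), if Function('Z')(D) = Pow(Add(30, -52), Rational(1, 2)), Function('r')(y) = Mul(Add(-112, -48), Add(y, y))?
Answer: Add(8320, Mul(-1, I, Pow(22, Rational(1, 2)))) ≈ Add(8320.0, Mul(-4.6904, I))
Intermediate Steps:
Function('r')(y) = Mul(-320, y) (Function('r')(y) = Mul(-160, Mul(2, y)) = Mul(-320, y))
Function('Z')(D) = Mul(I, Pow(22, Rational(1, 2))) (Function('Z')(D) = Pow(-22, Rational(1, 2)) = Mul(I, Pow(22, Rational(1, 2))))
Add(Function('r')(o), Mul(-1, Function('Z')(Add(93, 36)))) = Add(Mul(-320, -26), Mul(-1, Mul(I, Pow(22, Rational(1, 2))))) = Add(8320, Mul(-1, I, Pow(22, Rational(1, 2))))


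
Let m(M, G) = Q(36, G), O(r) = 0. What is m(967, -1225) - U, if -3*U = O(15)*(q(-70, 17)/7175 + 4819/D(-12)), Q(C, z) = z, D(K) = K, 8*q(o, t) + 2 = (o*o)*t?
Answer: -1225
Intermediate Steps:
q(o, t) = -¼ + t*o²/8 (q(o, t) = -¼ + ((o*o)*t)/8 = -¼ + (o²*t)/8 = -¼ + (t*o²)/8 = -¼ + t*o²/8)
U = 0 (U = -0*((-¼ + (⅛)*17*(-70)²)/7175 + 4819/(-12)) = -0*((-¼ + (⅛)*17*4900)*(1/7175) + 4819*(-1/12)) = -0*((-¼ + 20825/2)*(1/7175) - 4819/12) = -0*((41649/4)*(1/7175) - 4819/12) = -0*(41649/28700 - 4819/12) = -0*(-17225689)/43050 = -⅓*0 = 0)
m(M, G) = G
m(967, -1225) - U = -1225 - 1*0 = -1225 + 0 = -1225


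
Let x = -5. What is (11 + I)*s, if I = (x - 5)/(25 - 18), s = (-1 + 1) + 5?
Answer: 335/7 ≈ 47.857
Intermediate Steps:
s = 5 (s = 0 + 5 = 5)
I = -10/7 (I = (-5 - 5)/(25 - 18) = -10/7 ≈ -1.4286)
(11 + I)*s = (11 - 10/7)*5 = (67/7)*5 = 335/7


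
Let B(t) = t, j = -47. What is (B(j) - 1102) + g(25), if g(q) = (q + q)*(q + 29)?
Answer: 1551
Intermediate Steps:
g(q) = 2*q*(29 + q) (g(q) = (2*q)*(29 + q) = 2*q*(29 + q))
(B(j) - 1102) + g(25) = (-47 - 1102) + 2*25*(29 + 25) = -1149 + 2*25*54 = -1149 + 2700 = 1551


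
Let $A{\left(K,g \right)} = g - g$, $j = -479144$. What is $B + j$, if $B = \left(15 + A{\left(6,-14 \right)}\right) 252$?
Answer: $-475364$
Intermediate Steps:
$A{\left(K,g \right)} = 0$
$B = 3780$ ($B = \left(15 + 0\right) 252 = 15 \cdot 252 = 3780$)
$B + j = 3780 - 479144 = -475364$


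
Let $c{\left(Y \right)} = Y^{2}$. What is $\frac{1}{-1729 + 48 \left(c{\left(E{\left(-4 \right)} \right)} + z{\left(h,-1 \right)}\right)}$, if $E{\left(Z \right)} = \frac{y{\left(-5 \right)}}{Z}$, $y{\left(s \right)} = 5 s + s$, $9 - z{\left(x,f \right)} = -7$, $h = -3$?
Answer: $\frac{1}{1739} \approx 0.00057504$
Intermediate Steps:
$z{\left(x,f \right)} = 16$ ($z{\left(x,f \right)} = 9 - -7 = 9 + 7 = 16$)
$y{\left(s \right)} = 6 s$
$E{\left(Z \right)} = - \frac{30}{Z}$ ($E{\left(Z \right)} = \frac{6 \left(-5\right)}{Z} = - \frac{30}{Z}$)
$\frac{1}{-1729 + 48 \left(c{\left(E{\left(-4 \right)} \right)} + z{\left(h,-1 \right)}\right)} = \frac{1}{-1729 + 48 \left(\left(- \frac{30}{-4}\right)^{2} + 16\right)} = \frac{1}{-1729 + 48 \left(\left(\left(-30\right) \left(- \frac{1}{4}\right)\right)^{2} + 16\right)} = \frac{1}{-1729 + 48 \left(\left(\frac{15}{2}\right)^{2} + 16\right)} = \frac{1}{-1729 + 48 \left(\frac{225}{4} + 16\right)} = \frac{1}{-1729 + 48 \cdot \frac{289}{4}} = \frac{1}{-1729 + 3468} = \frac{1}{1739}$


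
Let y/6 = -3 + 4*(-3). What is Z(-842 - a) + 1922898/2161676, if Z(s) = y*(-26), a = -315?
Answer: 2530122369/1080838 ≈ 2340.9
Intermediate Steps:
y = -90 (y = 6*(-3 + 4*(-3)) = 6*(-3 - 12) = 6*(-15) = -90)
Z(s) = 2340 (Z(s) = -90*(-26) = 2340)
Z(-842 - a) + 1922898/2161676 = 2340 + 1922898/2161676 = 2340 + 1922898*(1/2161676) = 2340 + 961449/1080838 = 2530122369/1080838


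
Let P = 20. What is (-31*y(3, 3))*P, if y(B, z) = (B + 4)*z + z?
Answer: -14880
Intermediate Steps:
y(B, z) = z + z*(4 + B) (y(B, z) = (4 + B)*z + z = z*(4 + B) + z = z + z*(4 + B))
(-31*y(3, 3))*P = -93*(5 + 3)*20 = -93*8*20 = -31*24*20 = -744*20 = -14880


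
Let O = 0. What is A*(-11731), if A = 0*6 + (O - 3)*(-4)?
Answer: -140772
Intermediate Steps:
A = 12 (A = 0*6 + (0 - 3)*(-4) = 0 - 3*(-4) = 0 + 12 = 12)
A*(-11731) = 12*(-11731) = -140772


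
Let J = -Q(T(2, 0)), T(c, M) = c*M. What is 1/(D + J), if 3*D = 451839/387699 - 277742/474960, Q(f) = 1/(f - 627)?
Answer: 19242788530680/3755249845913 ≈ 5.1242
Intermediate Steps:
T(c, M) = M*c
Q(f) = 1/(-627 + f)
J = 1/627 (J = -1/(-627 + 0*2) = -1/(-627 + 0) = -1/(-627) = -1*(-1/627) = 1/627 ≈ 0.0015949)
D = 17820859297/92070758520 (D = (451839/387699 - 277742/474960)/3 = (451839*(1/387699) - 277742*1/474960)/3 = (150613/129233 - 138871/237480)/3 = (⅓)*(17820859297/30690252840) = 17820859297/92070758520 ≈ 0.19356)
1/(D + J) = 1/(17820859297/92070758520 + 1/627) = 1/(3755249845913/19242788530680) = 19242788530680/3755249845913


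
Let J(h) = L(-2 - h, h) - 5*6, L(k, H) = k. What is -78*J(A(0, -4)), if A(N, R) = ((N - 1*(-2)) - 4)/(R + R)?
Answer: 5031/2 ≈ 2515.5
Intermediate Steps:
A(N, R) = (-2 + N)/(2*R) (A(N, R) = ((N + 2) - 4)/((2*R)) = ((2 + N) - 4)*(1/(2*R)) = (-2 + N)*(1/(2*R)) = (-2 + N)/(2*R))
J(h) = -32 - h (J(h) = (-2 - h) - 5*6 = (-2 - h) - 30 = -32 - h)
-78*J(A(0, -4)) = -78*(-32 - (-2 + 0)/(2*(-4))) = -78*(-32 - (-1)*(-2)/(2*4)) = -78*(-32 - 1*¼) = -78*(-32 - ¼) = -78*(-129/4) = 5031/2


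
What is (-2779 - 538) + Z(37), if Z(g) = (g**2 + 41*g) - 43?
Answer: -474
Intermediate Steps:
Z(g) = -43 + g**2 + 41*g
(-2779 - 538) + Z(37) = (-2779 - 538) + (-43 + 37**2 + 41*37) = -3317 + (-43 + 1369 + 1517) = -3317 + 2843 = -474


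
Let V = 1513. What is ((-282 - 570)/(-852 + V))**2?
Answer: 725904/436921 ≈ 1.6614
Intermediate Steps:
((-282 - 570)/(-852 + V))**2 = ((-282 - 570)/(-852 + 1513))**2 = (-852/661)**2 = 725904/436921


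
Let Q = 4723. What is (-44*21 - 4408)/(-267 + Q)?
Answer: -1333/1114 ≈ -1.1966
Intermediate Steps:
(-44*21 - 4408)/(-267 + Q) = (-44*21 - 4408)/(-267 + 4723) = (-924 - 4408)/4456 = -5332*1/4456 = -1333/1114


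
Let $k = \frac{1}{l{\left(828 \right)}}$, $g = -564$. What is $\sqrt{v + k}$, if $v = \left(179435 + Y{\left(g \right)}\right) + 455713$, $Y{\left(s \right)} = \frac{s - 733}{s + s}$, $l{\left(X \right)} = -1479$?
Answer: $\frac{\sqrt{5456136888031818}}{92684} \approx 796.96$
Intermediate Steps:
$Y{\left(s \right)} = \frac{-733 + s}{2 s}$
$v = \frac{716448241}{1128}$ ($v = \left(179435 + \frac{-733 - 564}{2 \left(-564\right)}\right) + 455713 = \left(179435 + \frac{1}{2} \left(- \frac{1}{564}\right) \left(-1297\right)\right) + 455713 = \left(179435 + \frac{1297}{1128}\right) + 455713 = \frac{202403977}{1128} + 455713 = \frac{716448241}{1128} \approx 6.3515 \cdot 10^{5}$)
$k = - \frac{1}{1479}$ ($k = \frac{1}{-1479} = - \frac{1}{1479} \approx -0.00067613$)
$\sqrt{v + k} = \sqrt{\frac{716448241}{1128} - \frac{1}{1479}} = \sqrt{\frac{117736327479}{185368}} = \frac{\sqrt{5456136888031818}}{92684}$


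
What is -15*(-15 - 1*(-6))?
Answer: 135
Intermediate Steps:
-15*(-15 - 1*(-6)) = -15*(-15 + 6) = -15*(-9) = 135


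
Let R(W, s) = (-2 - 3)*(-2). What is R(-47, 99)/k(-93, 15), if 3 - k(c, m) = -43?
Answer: 5/23 ≈ 0.21739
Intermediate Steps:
k(c, m) = 46 (k(c, m) = 3 - 1*(-43) = 3 + 43 = 46)
R(W, s) = 10 (R(W, s) = -5*(-2) = 10)
R(-47, 99)/k(-93, 15) = 10/46 = 10*(1/46) = 5/23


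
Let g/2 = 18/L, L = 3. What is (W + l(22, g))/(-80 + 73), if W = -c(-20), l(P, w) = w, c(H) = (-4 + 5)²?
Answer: -11/7 ≈ -1.5714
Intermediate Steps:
c(H) = 1 (c(H) = 1² = 1)
g = 12 (g = 2*(18/3) = 2*(18*(⅓)) = 2*6 = 12)
W = -1 (W = -1*1 = -1)
(W + l(22, g))/(-80 + 73) = (-1 + 12)/(-80 + 73) = 11/(-7) = 11*(-⅐) = -11/7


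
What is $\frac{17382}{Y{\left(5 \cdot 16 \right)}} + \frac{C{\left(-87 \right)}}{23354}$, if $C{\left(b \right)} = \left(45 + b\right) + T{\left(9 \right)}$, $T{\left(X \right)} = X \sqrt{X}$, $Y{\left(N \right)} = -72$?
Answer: $- \frac{33828359}{140124} \approx -241.42$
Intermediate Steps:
$T{\left(X \right)} = X^{\frac{3}{2}}$
$C{\left(b \right)} = 72 + b$ ($C{\left(b \right)} = \left(45 + b\right) + 9^{\frac{3}{2}} = \left(45 + b\right) + 27 = 72 + b$)
$\frac{17382}{Y{\left(5 \cdot 16 \right)}} + \frac{C{\left(-87 \right)}}{23354} = \frac{17382}{-72} + \frac{72 - 87}{23354} = 17382 \left(- \frac{1}{72}\right) - \frac{15}{23354} = - \frac{2897}{12} - \frac{15}{23354} = - \frac{33828359}{140124}$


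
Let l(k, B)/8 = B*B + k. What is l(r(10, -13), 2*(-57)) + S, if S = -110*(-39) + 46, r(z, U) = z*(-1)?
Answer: 108224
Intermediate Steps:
r(z, U) = -z
S = 4336 (S = 4290 + 46 = 4336)
l(k, B) = 8*k + 8*B**2 (l(k, B) = 8*(B*B + k) = 8*(B**2 + k) = 8*(k + B**2) = 8*k + 8*B**2)
l(r(10, -13), 2*(-57)) + S = (8*(-1*10) + 8*(2*(-57))**2) + 4336 = (8*(-10) + 8*(-114)**2) + 4336 = (-80 + 8*12996) + 4336 = (-80 + 103968) + 4336 = 103888 + 4336 = 108224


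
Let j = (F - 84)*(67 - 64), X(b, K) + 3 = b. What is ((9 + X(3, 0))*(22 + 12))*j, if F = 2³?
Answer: -69768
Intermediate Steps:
F = 8
X(b, K) = -3 + b
j = -228 (j = (8 - 84)*(67 - 64) = -76*3 = -228)
((9 + X(3, 0))*(22 + 12))*j = ((9 + (-3 + 3))*(22 + 12))*(-228) = ((9 + 0)*34)*(-228) = (9*34)*(-228) = 306*(-228) = -69768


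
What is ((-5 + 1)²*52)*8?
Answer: 6656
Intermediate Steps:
((-5 + 1)²*52)*8 = ((-4)²*52)*8 = (16*52)*8 = 832*8 = 6656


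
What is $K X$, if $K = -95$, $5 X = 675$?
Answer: $-12825$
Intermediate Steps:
$X = 135$ ($X = \frac{1}{5} \cdot 675 = 135$)
$K X = \left(-95\right) 135 = -12825$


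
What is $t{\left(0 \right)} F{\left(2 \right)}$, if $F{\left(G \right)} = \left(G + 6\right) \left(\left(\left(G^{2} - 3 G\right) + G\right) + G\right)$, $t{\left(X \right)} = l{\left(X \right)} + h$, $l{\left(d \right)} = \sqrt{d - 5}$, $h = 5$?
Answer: $80 + 16 i \sqrt{5} \approx 80.0 + 35.777 i$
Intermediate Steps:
$l{\left(d \right)} = \sqrt{-5 + d}$
$t{\left(X \right)} = 5 + \sqrt{-5 + X}$ ($t{\left(X \right)} = \sqrt{-5 + X} + 5 = 5 + \sqrt{-5 + X}$)
$F{\left(G \right)} = \left(6 + G\right) \left(G^{2} - G\right)$ ($F{\left(G \right)} = \left(6 + G\right) \left(\left(G^{2} - 2 G\right) + G\right) = \left(6 + G\right) \left(G^{2} - G\right)$)
$t{\left(0 \right)} F{\left(2 \right)} = \left(5 + \sqrt{-5 + 0}\right) 2 \left(-6 + 2^{2} + 5 \cdot 2\right) = \left(5 + \sqrt{-5}\right) 2 \left(-6 + 4 + 10\right) = \left(5 + i \sqrt{5}\right) 2 \cdot 8 = \left(5 + i \sqrt{5}\right) 16 = 80 + 16 i \sqrt{5}$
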